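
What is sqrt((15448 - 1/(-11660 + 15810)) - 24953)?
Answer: I*sqrt(6547994666)/830 ≈ 97.494*I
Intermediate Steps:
sqrt((15448 - 1/(-11660 + 15810)) - 24953) = sqrt((15448 - 1/4150) - 24953) = sqrt(64109199/4150 - 24953) = sqrt(-39445751/4150) = I*sqrt(6547994666)/830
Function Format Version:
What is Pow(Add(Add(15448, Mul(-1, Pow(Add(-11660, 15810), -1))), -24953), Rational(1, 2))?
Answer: Mul(Rational(1, 830), I, Pow(6547994666, Rational(1, 2))) ≈ Mul(97.494, I)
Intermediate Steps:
Pow(Add(Add(15448, Mul(-1, Pow(Add(-11660, 15810), -1))), -24953), Rational(1, 2)) = Pow(Add(Add(15448, Mul(-1, Pow(4150, -1))), -24953), Rational(1, 2)) = Pow(Add(Add(15448, Mul(-1, Rational(1, 4150))), -24953), Rational(1, 2)) = Pow(Add(Add(15448, Rational(-1, 4150)), -24953), Rational(1, 2)) = Pow(Add(Rational(64109199, 4150), -24953), Rational(1, 2)) = Pow(Rational(-39445751, 4150), Rational(1, 2)) = Mul(Rational(1, 830), I, Pow(6547994666, Rational(1, 2)))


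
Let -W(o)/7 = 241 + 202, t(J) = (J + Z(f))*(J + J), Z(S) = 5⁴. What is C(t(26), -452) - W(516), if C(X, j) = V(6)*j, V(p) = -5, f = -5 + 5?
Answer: 5361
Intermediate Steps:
f = 0
Z(S) = 625
t(J) = 2*J*(625 + J) (t(J) = (J + 625)*(J + J) = (625 + J)*(2*J) = 2*J*(625 + J))
W(o) = -3101 (W(o) = -7*(241 + 202) = -7*443 = -3101)
C(X, j) = -5*j
C(t(26), -452) - W(516) = -5*(-452) - 1*(-3101) = 2260 + 3101 = 5361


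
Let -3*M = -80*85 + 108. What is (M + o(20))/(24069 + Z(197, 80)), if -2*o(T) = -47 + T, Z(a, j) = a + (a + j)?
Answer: 13465/147258 ≈ 0.091438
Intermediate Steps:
Z(a, j) = j + 2*a
o(T) = 47/2 - T/2 (o(T) = -(-47 + T)/2 = 47/2 - T/2)
M = 6692/3 (M = -(-80*85 + 108)/3 = -(-6800 + 108)/3 = -1/3*(-6692) = 6692/3 ≈ 2230.7)
(M + o(20))/(24069 + Z(197, 80)) = (6692/3 + (47/2 - 1/2*20))/(24069 + (80 + 2*197)) = (6692/3 + (47/2 - 10))/(24069 + (80 + 394)) = (6692/3 + 27/2)/(24069 + 474) = (13465/6)/24543 = (13465/6)*(1/24543) = 13465/147258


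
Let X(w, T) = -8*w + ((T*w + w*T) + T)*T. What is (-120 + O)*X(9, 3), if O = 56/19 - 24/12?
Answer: -223938/19 ≈ -11786.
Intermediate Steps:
O = 18/19 (O = 56*(1/19) - 24*1/12 = 56/19 - 2 = 18/19 ≈ 0.94737)
X(w, T) = -8*w + T*(T + 2*T*w) (X(w, T) = -8*w + ((T*w + T*w) + T)*T = -8*w + (2*T*w + T)*T = -8*w + (T + 2*T*w)*T = -8*w + T*(T + 2*T*w))
(-120 + O)*X(9, 3) = (-120 + 18/19)*(3² - 8*9 + 2*9*3²) = -2262*(9 - 72 + 2*9*9)/19 = -2262*(9 - 72 + 162)/19 = -2262/19*99 = -223938/19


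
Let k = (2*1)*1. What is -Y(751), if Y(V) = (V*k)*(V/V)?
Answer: -1502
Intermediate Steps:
k = 2 (k = 2*1 = 2)
Y(V) = 2*V (Y(V) = (V*2)*(V/V) = (2*V)*1 = 2*V)
-Y(751) = -2*751 = -1*1502 = -1502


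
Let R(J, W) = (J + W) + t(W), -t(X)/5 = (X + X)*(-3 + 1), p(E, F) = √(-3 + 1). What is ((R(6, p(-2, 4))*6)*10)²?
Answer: -3045600 + 907200*I*√2 ≈ -3.0456e+6 + 1.283e+6*I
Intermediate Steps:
p(E, F) = I*√2 (p(E, F) = √(-2) = I*√2)
t(X) = 20*X (t(X) = -5*(X + X)*(-3 + 1) = -5*2*X*(-2) = -(-20)*X = 20*X)
R(J, W) = J + 21*W (R(J, W) = (J + W) + 20*W = J + 21*W)
((R(6, p(-2, 4))*6)*10)² = (((6 + 21*(I*√2))*6)*10)² = (((6 + 21*I*√2)*6)*10)² = ((36 + 126*I*√2)*10)² = (360 + 1260*I*√2)²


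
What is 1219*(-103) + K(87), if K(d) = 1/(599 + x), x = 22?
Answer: -77970896/621 ≈ -1.2556e+5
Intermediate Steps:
K(d) = 1/621 (K(d) = 1/(599 + 22) = 1/621)
1219*(-103) + K(87) = 1219*(-103) + 1/621 = -125557 + 1/621 = -77970896/621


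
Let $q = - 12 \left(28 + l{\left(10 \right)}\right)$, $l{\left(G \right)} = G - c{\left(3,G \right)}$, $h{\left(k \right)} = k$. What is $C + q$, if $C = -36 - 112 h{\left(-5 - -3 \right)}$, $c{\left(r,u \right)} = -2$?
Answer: $-292$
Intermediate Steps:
$l{\left(G \right)} = 2 + G$ ($l{\left(G \right)} = G - -2 = G + 2 = 2 + G$)
$C = 188$ ($C = -36 - 112 \left(-5 - -3\right) = -36 - 112 \left(-5 + 3\right) = -36 - -224 = -36 + 224 = 188$)
$q = -480$ ($q = - 12 \left(28 + \left(2 + 10\right)\right) = - 12 \left(28 + 12\right) = \left(-12\right) 40 = -480$)
$C + q = 188 - 480 = -292$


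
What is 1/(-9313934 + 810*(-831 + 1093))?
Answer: -1/9101714 ≈ -1.0987e-7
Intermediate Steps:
1/(-9313934 + 810*(-831 + 1093)) = 1/(-9313934 + 810*262) = 1/(-9313934 + 212220) = 1/(-9101714) = -1/9101714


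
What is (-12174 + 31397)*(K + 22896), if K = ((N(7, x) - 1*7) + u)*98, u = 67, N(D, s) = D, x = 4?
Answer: 566348026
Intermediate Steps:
K = 6566 (K = ((7 - 1*7) + 67)*98 = ((7 - 7) + 67)*98 = (0 + 67)*98 = 67*98 = 6566)
(-12174 + 31397)*(K + 22896) = (-12174 + 31397)*(6566 + 22896) = 19223*29462 = 566348026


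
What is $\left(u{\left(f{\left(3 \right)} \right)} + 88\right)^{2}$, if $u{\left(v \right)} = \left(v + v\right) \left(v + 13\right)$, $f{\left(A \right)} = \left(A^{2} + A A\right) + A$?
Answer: $2298256$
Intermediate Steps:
$f{\left(A \right)} = A + 2 A^{2}$ ($f{\left(A \right)} = \left(A^{2} + A^{2}\right) + A = 2 A^{2} + A = A + 2 A^{2}$)
$u{\left(v \right)} = 2 v \left(13 + v\right)$
$\left(u{\left(f{\left(3 \right)} \right)} + 88\right)^{2} = \left(2 \cdot 3 \left(1 + 2 \cdot 3\right) \left(13 + 3 \left(1 + 2 \cdot 3\right)\right) + 88\right)^{2} = \left(2 \cdot 3 \left(1 + 6\right) \left(13 + 3 \left(1 + 6\right)\right) + 88\right)^{2} = \left(2 \cdot 3 \cdot 7 \left(13 + 3 \cdot 7\right) + 88\right)^{2} = \left(2 \cdot 21 \left(13 + 21\right) + 88\right)^{2} = \left(2 \cdot 21 \cdot 34 + 88\right)^{2} = \left(1428 + 88\right)^{2} = 1516^{2} = 2298256$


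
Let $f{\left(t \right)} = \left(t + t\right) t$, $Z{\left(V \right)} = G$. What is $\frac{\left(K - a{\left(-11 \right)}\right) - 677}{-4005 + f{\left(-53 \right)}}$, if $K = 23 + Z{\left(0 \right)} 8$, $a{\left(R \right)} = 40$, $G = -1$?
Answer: $- \frac{702}{1613} \approx -0.43521$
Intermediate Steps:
$Z{\left(V \right)} = -1$
$f{\left(t \right)} = 2 t^{2}$ ($f{\left(t \right)} = 2 t t = 2 t^{2}$)
$K = 15$ ($K = 23 - 8 = 15$)
$\frac{\left(K - a{\left(-11 \right)}\right) - 677}{-4005 + f{\left(-53 \right)}} = \frac{\left(15 - 40\right) - 677}{-4005 + 2 \left(-53\right)^{2}} = \frac{\left(15 - 40\right) - 677}{-4005 + 2 \cdot 2809} = \frac{-25 - 677}{-4005 + 5618} = - \frac{702}{1613}$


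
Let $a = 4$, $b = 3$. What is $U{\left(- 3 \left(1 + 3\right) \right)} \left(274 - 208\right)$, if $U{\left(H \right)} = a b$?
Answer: $792$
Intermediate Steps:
$U{\left(H \right)} = 12$ ($U{\left(H \right)} = 4 \cdot 3 = 12$)
$U{\left(- 3 \left(1 + 3\right) \right)} \left(274 - 208\right) = 12 \left(274 - 208\right) = 12 \cdot 66 = 792$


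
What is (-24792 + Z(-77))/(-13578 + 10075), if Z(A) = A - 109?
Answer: 24978/3503 ≈ 7.1305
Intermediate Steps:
Z(A) = -109 + A
(-24792 + Z(-77))/(-13578 + 10075) = (-24792 + (-109 - 77))/(-13578 + 10075) = (-24792 - 186)/(-3503) = -24978*(-1/3503) = 24978/3503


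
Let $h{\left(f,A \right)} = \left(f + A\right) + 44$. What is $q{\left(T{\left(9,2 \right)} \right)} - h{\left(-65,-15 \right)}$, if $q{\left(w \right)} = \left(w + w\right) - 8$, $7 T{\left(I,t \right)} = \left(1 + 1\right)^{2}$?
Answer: $\frac{204}{7} \approx 29.143$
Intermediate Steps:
$T{\left(I,t \right)} = \frac{4}{7}$ ($T{\left(I,t \right)} = \frac{\left(1 + 1\right)^{2}}{7} = \frac{2^{2}}{7} = \frac{1}{7} \cdot 4 = \frac{4}{7}$)
$h{\left(f,A \right)} = 44 + A + f$ ($h{\left(f,A \right)} = \left(A + f\right) + 44 = 44 + A + f$)
$q{\left(w \right)} = -8 + 2 w$ ($q{\left(w \right)} = 2 w - 8 = -8 + 2 w$)
$q{\left(T{\left(9,2 \right)} \right)} - h{\left(-65,-15 \right)} = \left(-8 + 2 \cdot \frac{4}{7}\right) - \left(44 - 15 - 65\right) = \left(-8 + \frac{8}{7}\right) - -36 = - \frac{48}{7} + 36 = \frac{204}{7}$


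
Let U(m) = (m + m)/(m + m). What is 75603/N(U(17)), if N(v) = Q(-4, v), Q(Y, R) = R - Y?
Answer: 75603/5 ≈ 15121.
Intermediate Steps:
U(m) = 1 (U(m) = (2*m)/((2*m)) = (2*m)*(1/(2*m)) = 1)
N(v) = 4 + v (N(v) = v - 1*(-4) = v + 4 = 4 + v)
75603/N(U(17)) = 75603/(4 + 1) = 75603/5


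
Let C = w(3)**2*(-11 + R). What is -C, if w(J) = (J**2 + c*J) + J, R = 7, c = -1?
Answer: 324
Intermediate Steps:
w(J) = J**2 (w(J) = (J**2 - J) + J = J**2)
C = -324 (C = (3**2)**2*(-11 + 7) = 9**2*(-4) = 81*(-4) = -324)
-C = -1*(-324) = 324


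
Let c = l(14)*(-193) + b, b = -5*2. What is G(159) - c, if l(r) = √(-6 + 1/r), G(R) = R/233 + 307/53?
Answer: 203448/12349 + 193*I*√1162/14 ≈ 16.475 + 469.93*I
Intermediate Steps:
b = -10
G(R) = 307/53 + R/233 (G(R) = R*(1/233) + 307*(1/53) = R/233 + 307/53 = 307/53 + R/233)
l(r) = √(-6 + 1/r)
c = -10 - 193*I*√1162/14 (c = √(-6 + 1/14)*(-193) - 10 = √(-83/14)*(-193) - 10 = (I*√1162/14)*(-193) - 10 = -193*I*√1162/14 - 10 = -10 - 193*I*√1162/14 ≈ -10.0 - 469.93*I)
G(159) - c = (307/53 + (1/233)*159) - (-10 - 193*I*√1162/14) = (307/53 + 159/233) + (10 + 193*I*√1162/14) = 79958/12349 + (10 + 193*I*√1162/14) = 203448/12349 + 193*I*√1162/14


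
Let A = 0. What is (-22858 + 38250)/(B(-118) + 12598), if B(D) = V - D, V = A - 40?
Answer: 3848/3169 ≈ 1.2143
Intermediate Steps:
V = -40 (V = 0 - 40 = -40)
B(D) = -40 - D
(-22858 + 38250)/(B(-118) + 12598) = (-22858 + 38250)/((-40 - 1*(-118)) + 12598) = 15392/((-40 + 118) + 12598) = 15392/(78 + 12598) = 15392/12676 = 15392*(1/12676) = 3848/3169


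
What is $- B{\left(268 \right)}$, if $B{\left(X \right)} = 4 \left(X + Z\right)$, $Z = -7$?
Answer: $-1044$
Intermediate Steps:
$B{\left(X \right)} = -28 + 4 X$ ($B{\left(X \right)} = 4 \left(X - 7\right) = 4 \left(-7 + X\right) = -28 + 4 X$)
$- B{\left(268 \right)} = - (-28 + 4 \cdot 268) = - (-28 + 1072) = \left(-1\right) 1044 = -1044$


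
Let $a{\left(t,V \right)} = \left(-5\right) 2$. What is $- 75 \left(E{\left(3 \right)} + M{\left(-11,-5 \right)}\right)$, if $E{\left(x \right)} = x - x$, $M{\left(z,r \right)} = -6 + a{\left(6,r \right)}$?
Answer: $1200$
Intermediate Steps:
$a{\left(t,V \right)} = -10$
$M{\left(z,r \right)} = -16$ ($M{\left(z,r \right)} = -6 - 10 = -16$)
$E{\left(x \right)} = 0$
$- 75 \left(E{\left(3 \right)} + M{\left(-11,-5 \right)}\right) = - 75 \left(0 - 16\right) = \left(-75\right) \left(-16\right) = 1200$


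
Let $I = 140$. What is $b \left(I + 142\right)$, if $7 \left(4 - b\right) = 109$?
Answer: $- \frac{22842}{7} \approx -3263.1$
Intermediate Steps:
$b = - \frac{81}{7}$ ($b = 4 - \frac{109}{7} = - \frac{81}{7} \approx -11.571$)
$b \left(I + 142\right) = - \frac{81 \left(140 + 142\right)}{7} = \left(- \frac{81}{7}\right) 282 = - \frac{22842}{7}$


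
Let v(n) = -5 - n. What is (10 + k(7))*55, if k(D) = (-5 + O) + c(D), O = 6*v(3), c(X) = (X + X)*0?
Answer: -2365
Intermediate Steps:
c(X) = 0 (c(X) = (2*X)*0 = 0)
O = -48 (O = 6*(-5 - 1*3) = 6*(-5 - 3) = 6*(-8) = -48)
k(D) = -53 (k(D) = (-5 - 48) + 0 = -53 + 0 = -53)
(10 + k(7))*55 = (10 - 53)*55 = -43*55 = -2365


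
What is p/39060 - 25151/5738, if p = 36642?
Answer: -1037831/301245 ≈ -3.4451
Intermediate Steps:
p/39060 - 25151/5738 = 36642/39060 - 25151/5738 = 36642*(1/39060) - 25151*1/5738 = 197/210 - 25151/5738 = -1037831/301245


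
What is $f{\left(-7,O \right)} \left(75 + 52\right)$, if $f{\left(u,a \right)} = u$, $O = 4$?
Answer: $-889$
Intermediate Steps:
$f{\left(-7,O \right)} \left(75 + 52\right) = - 7 \left(75 + 52\right) = \left(-7\right) 127 = -889$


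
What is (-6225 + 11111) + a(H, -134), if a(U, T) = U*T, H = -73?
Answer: 14668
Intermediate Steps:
a(U, T) = T*U
(-6225 + 11111) + a(H, -134) = (-6225 + 11111) - 134*(-73) = 4886 + 9782 = 14668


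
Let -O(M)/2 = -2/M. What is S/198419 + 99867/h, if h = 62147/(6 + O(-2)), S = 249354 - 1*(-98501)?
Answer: 100880185777/12331145593 ≈ 8.1809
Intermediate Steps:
O(M) = 4/M (O(M) = -(-4)/M = 4/M)
S = 347855 (S = 249354 + 98501 = 347855)
h = 62147/4 (h = 62147/(6 + 4/(-2)) = 62147/(6 + 4*(-½)) = 62147/(6 - 2) = 62147/4 ≈ 15537.)
S/198419 + 99867/h = 347855/198419 + 99867/(62147/4) = 347855*(1/198419) + 99867*(4/62147) = 347855/198419 + 399468/62147 = 100880185777/12331145593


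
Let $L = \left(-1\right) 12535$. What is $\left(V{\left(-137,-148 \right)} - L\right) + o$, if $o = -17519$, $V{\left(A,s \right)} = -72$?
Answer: $-5056$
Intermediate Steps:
$L = -12535$
$\left(V{\left(-137,-148 \right)} - L\right) + o = \left(-72 - -12535\right) - 17519 = \left(-72 + 12535\right) - 17519 = 12463 - 17519 = -5056$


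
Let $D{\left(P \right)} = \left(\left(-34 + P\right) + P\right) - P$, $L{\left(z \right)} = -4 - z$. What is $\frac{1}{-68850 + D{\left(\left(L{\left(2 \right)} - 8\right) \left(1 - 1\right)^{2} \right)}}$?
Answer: $- \frac{1}{68884} \approx -1.4517 \cdot 10^{-5}$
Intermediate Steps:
$D{\left(P \right)} = -34 + P$ ($D{\left(P \right)} = \left(-34 + 2 P\right) - P = -34 + P$)
$\frac{1}{-68850 + D{\left(\left(L{\left(2 \right)} - 8\right) \left(1 - 1\right)^{2} \right)}} = \frac{1}{-68850 - \left(34 - \left(\left(-4 - 2\right) - 8\right) \left(1 - 1\right)^{2}\right)} = \frac{1}{-68850 - \left(34 - \left(\left(-4 - 2\right) - 8\right) 0^{2}\right)} = \frac{1}{-68850 - \left(34 - \left(-6 - 8\right) 0\right)} = \frac{1}{-68850 - 34} = \frac{1}{-68884} = - \frac{1}{68884}$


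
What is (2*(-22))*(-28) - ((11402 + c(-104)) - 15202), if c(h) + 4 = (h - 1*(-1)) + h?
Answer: 5243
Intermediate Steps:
c(h) = -3 + 2*h (c(h) = -4 + ((h - 1*(-1)) + h) = -4 + ((h + 1) + h) = -4 + ((1 + h) + h) = -4 + (1 + 2*h) = -3 + 2*h)
(2*(-22))*(-28) - ((11402 + c(-104)) - 15202) = (2*(-22))*(-28) - ((11402 + (-3 + 2*(-104))) - 15202) = -44*(-28) - ((11402 + (-3 - 208)) - 15202) = 1232 - ((11402 - 211) - 15202) = 1232 - (11191 - 15202) = 1232 - 1*(-4011) = 1232 + 4011 = 5243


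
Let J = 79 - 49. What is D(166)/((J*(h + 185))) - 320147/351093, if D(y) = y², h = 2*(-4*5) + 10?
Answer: 454779731/90699025 ≈ 5.0142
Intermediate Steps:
h = -30 (h = 2*(-20) + 10 = -40 + 10 = -30)
J = 30
D(166)/((J*(h + 185))) - 320147/351093 = 166²/((30*(-30 + 185))) - 320147/351093 = 27556/((30*155)) - 320147*1/351093 = 27556/4650 - 320147/351093 = 27556*(1/4650) - 320147/351093 = 13778/2325 - 320147/351093 = 454779731/90699025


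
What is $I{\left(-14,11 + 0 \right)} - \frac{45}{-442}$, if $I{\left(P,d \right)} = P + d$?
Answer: $- \frac{1281}{442} \approx -2.8982$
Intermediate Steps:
$I{\left(-14,11 + 0 \right)} - \frac{45}{-442} = \left(-14 + \left(11 + 0\right)\right) - \frac{45}{-442} = \left(-14 + 11\right) - 45 \left(- \frac{1}{442}\right) = -3 - - \frac{45}{442} = -3 + \frac{45}{442} = - \frac{1281}{442}$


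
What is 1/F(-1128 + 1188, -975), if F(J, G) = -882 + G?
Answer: -1/1857 ≈ -0.00053850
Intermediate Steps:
1/F(-1128 + 1188, -975) = 1/(-882 - 975) = 1/(-1857) = -1/1857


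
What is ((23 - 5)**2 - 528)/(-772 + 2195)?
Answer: -204/1423 ≈ -0.14336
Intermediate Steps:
((23 - 5)**2 - 528)/(-772 + 2195) = (18**2 - 528)/1423 = (324 - 528)*(1/1423) = -204*1/1423 = -204/1423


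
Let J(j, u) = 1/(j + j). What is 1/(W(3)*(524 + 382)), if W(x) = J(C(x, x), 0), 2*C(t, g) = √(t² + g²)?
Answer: √2/302 ≈ 0.0046828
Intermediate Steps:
C(t, g) = √(g² + t²)/2 (C(t, g) = √(t² + g²)/2 = √(g² + t²)/2)
J(j, u) = 1/(2*j)
W(x) = √2/(2*√(x²)) (W(x) = 1/(2*((√(x² + x²)/2))) = 1/(2*((√(2*x²)/2))) = 1/(2*(((√2*√(x²))/2))) = 1/(2*((√2*√(x²)/2))) = (√2/√(x²))/2 = √2/(2*√(x²)))
1/(W(3)*(524 + 382)) = 1/((√2/(2*√(3²)))*(524 + 382)) = 1/((√2/(2*√9))*906) = 1/(((½)*√2*(⅓))*906) = 1/((√2/6)*906) = 1/(151*√2) = √2/302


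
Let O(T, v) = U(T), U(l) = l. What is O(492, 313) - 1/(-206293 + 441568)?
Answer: 115755299/235275 ≈ 492.00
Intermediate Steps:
O(T, v) = T
O(492, 313) - 1/(-206293 + 441568) = 492 - 1/(-206293 + 441568) = 492 - 1/235275 = 115755299/235275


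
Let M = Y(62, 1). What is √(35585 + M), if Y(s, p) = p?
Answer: 3*√3954 ≈ 188.64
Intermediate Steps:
M = 1
√(35585 + M) = √(35585 + 1) = √35586 = 3*√3954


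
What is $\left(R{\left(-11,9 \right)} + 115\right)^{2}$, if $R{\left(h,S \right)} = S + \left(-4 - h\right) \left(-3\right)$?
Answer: $10609$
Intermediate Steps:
$R{\left(h,S \right)} = 12 + S + 3 h$ ($R{\left(h,S \right)} = S + \left(12 + 3 h\right) = 12 + S + 3 h$)
$\left(R{\left(-11,9 \right)} + 115\right)^{2} = \left(\left(12 + 9 + 3 \left(-11\right)\right) + 115\right)^{2} = \left(\left(12 + 9 - 33\right) + 115\right)^{2} = \left(-12 + 115\right)^{2} = 103^{2} = 10609$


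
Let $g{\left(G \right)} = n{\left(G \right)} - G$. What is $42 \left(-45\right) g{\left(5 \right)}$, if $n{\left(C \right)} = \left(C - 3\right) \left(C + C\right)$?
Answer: $-28350$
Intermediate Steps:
$n{\left(C \right)} = 2 C \left(-3 + C\right)$ ($n{\left(C \right)} = \left(-3 + C\right) 2 C = 2 C \left(-3 + C\right)$)
$g{\left(G \right)} = - G + 2 G \left(-3 + G\right)$ ($g{\left(G \right)} = 2 G \left(-3 + G\right) - G = - G + 2 G \left(-3 + G\right)$)
$42 \left(-45\right) g{\left(5 \right)} = 42 \left(-45\right) 5 \left(-7 + 2 \cdot 5\right) = - 1890 \cdot 5 \left(-7 + 10\right) = - 1890 \cdot 5 \cdot 3 = \left(-1890\right) 15 = -28350$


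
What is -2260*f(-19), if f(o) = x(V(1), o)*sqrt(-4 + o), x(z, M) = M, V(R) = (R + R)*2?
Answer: 42940*I*sqrt(23) ≈ 2.0593e+5*I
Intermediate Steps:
V(R) = 4*R (V(R) = (2*R)*2 = 4*R)
f(o) = o*sqrt(-4 + o)
-2260*f(-19) = -(-42940)*sqrt(-4 - 19) = -(-42940)*sqrt(-23) = -(-42940)*I*sqrt(23) = 42940*I*sqrt(23)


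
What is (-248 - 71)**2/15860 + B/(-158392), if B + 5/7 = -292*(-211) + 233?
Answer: 509427623/84541730 ≈ 6.0258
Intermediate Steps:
B = 432910/7 (B = -5/7 + (-292*(-211) + 233) = -5/7 + (61612 + 233) = -5/7 + 61845 = 432910/7 ≈ 61844.)
(-248 - 71)**2/15860 + B/(-158392) = (-248 - 71)**2/15860 + (432910/7)/(-158392) = (-319)**2*(1/15860) + (432910/7)*(-1/158392) = 101761*(1/15860) - 216455/554372 = 101761/15860 - 216455/554372 = 509427623/84541730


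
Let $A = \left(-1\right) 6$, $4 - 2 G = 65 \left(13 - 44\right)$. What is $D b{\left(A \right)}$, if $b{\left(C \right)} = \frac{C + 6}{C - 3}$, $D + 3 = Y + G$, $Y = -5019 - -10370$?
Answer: $0$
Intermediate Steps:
$G = \frac{2019}{2}$ ($G = 2 - \frac{65 \left(13 - 44\right)}{2} = 2 - \frac{65 \left(-31\right)}{2} = 2 - - \frac{2015}{2} = 2 + \frac{2015}{2} = \frac{2019}{2} \approx 1009.5$)
$A = -6$
$Y = 5351$ ($Y = -5019 + 10370 = 5351$)
$D = \frac{12715}{2}$ ($D = -3 + \left(5351 + \frac{2019}{2}\right) = -3 + \frac{12721}{2} = \frac{12715}{2} \approx 6357.5$)
$b{\left(C \right)} = \frac{6 + C}{-3 + C}$
$D b{\left(A \right)} = \frac{12715 \frac{6 - 6}{-3 - 6}}{2} = \frac{12715 \frac{1}{-9} \cdot 0}{2} = \frac{12715 \left(\left(- \frac{1}{9}\right) 0\right)}{2} = \frac{12715}{2} \cdot 0 = 0$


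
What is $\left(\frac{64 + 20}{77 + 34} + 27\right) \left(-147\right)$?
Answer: $- \frac{150969}{37} \approx -4080.2$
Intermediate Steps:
$\left(\frac{64 + 20}{77 + 34} + 27\right) \left(-147\right) = \left(\frac{84}{111} + 27\right) \left(-147\right) = \left(84 \cdot \frac{1}{111} + 27\right) \left(-147\right) = \left(\frac{28}{37} + 27\right) \left(-147\right) = \frac{1027}{37} \left(-147\right) = - \frac{150969}{37}$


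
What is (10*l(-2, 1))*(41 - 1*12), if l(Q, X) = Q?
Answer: -580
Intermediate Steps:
(10*l(-2, 1))*(41 - 1*12) = (10*(-2))*(41 - 1*12) = -20*(41 - 12) = -20*29 = -580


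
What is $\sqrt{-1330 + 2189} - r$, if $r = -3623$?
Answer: $3623 + \sqrt{859} \approx 3652.3$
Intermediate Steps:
$\sqrt{-1330 + 2189} - r = \sqrt{-1330 + 2189} - -3623 = \sqrt{859} + 3623 = 3623 + \sqrt{859}$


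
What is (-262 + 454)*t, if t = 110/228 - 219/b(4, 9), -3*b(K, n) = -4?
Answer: -597424/19 ≈ -31443.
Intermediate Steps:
b(K, n) = 4/3 (b(K, n) = -⅓*(-4) = 4/3)
t = -37339/228 (t = 110/228 - 219/4/3 = 110*(1/228) - 219*¾ = 55/114 - 657/4 = -37339/228 ≈ -163.77)
(-262 + 454)*t = (-262 + 454)*(-37339/228) = 192*(-37339/228) = -597424/19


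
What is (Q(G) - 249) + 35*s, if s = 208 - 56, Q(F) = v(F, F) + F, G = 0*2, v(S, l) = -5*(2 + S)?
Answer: 5061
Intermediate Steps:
v(S, l) = -10 - 5*S
G = 0
Q(F) = -10 - 4*F (Q(F) = (-10 - 5*F) + F = -10 - 4*F)
s = 152
(Q(G) - 249) + 35*s = ((-10 - 4*0) - 249) + 35*152 = ((-10 + 0) - 249) + 5320 = (-10 - 249) + 5320 = -259 + 5320 = 5061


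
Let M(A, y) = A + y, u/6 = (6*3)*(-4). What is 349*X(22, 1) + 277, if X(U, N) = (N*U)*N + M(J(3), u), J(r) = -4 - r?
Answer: -145256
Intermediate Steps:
u = -432 (u = 6*((6*3)*(-4)) = 6*(18*(-4)) = 6*(-72) = -432)
X(U, N) = -439 + U*N² (X(U, N) = (N*U)*N + ((-4 - 1*3) - 432) = U*N² + ((-4 - 3) - 432) = U*N² + (-7 - 432) = U*N² - 439 = -439 + U*N²)
349*X(22, 1) + 277 = 349*(-439 + 22*1²) + 277 = 349*(-439 + 22*1) + 277 = 349*(-439 + 22) + 277 = 349*(-417) + 277 = -145533 + 277 = -145256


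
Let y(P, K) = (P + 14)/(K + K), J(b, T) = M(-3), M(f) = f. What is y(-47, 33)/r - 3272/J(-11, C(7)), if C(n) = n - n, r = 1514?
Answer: 9907613/9084 ≈ 1090.7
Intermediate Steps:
C(n) = 0
J(b, T) = -3
y(P, K) = (14 + P)/(2*K) (y(P, K) = (14 + P)/((2*K)) = (14 + P)*(1/(2*K)) = (14 + P)/(2*K))
y(-47, 33)/r - 3272/J(-11, C(7)) = ((½)*(14 - 47)/33)/1514 - 3272/(-3) = ((½)*(1/33)*(-33))*(1/1514) - 3272*(-⅓) = -½*1/1514 + 3272/3 = -1/3028 + 3272/3 = 9907613/9084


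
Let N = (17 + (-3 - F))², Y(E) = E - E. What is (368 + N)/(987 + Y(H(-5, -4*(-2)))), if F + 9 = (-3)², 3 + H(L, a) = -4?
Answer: 4/7 ≈ 0.57143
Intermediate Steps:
H(L, a) = -7 (H(L, a) = -3 - 4 = -7)
F = 0 (F = -9 + (-3)² = -9 + 9 = 0)
Y(E) = 0
N = 196 (N = (17 + (-3 - 1*0))² = (17 + (-3 + 0))² = (17 - 3)² = 14² = 196)
(368 + N)/(987 + Y(H(-5, -4*(-2)))) = (368 + 196)/(987 + 0) = 564/987 = 564*(1/987) = 4/7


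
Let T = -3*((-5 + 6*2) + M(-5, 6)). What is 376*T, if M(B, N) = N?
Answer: -14664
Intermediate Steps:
T = -39 (T = -3*((-5 + 6*2) + 6) = -3*((-5 + 12) + 6) = -3*(7 + 6) = -3*13 = -39)
376*T = 376*(-39) = -14664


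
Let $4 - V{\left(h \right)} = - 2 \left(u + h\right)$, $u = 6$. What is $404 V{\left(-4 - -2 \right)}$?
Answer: $4848$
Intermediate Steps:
$V{\left(h \right)} = 16 + 2 h$ ($V{\left(h \right)} = 4 - - 2 \left(6 + h\right) = 4 - \left(-12 - 2 h\right) = 4 + \left(12 + 2 h\right) = 16 + 2 h$)
$404 V{\left(-4 - -2 \right)} = 404 \left(16 + 2 \left(-4 - -2\right)\right) = 404 \left(16 + 2 \left(-4 + 2\right)\right) = 404 \left(16 + 2 \left(-2\right)\right) = 404 \left(16 - 4\right) = 404 \cdot 12 = 4848$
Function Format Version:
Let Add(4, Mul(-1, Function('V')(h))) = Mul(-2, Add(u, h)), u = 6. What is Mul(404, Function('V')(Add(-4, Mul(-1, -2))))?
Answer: 4848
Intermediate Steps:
Function('V')(h) = Add(16, Mul(2, h)) (Function('V')(h) = Add(4, Mul(-1, Mul(-2, Add(6, h)))) = Add(4, Mul(-1, Add(-12, Mul(-2, h)))) = Add(4, Add(12, Mul(2, h))) = Add(16, Mul(2, h)))
Mul(404, Function('V')(Add(-4, Mul(-1, -2)))) = Mul(404, Add(16, Mul(2, Add(-4, Mul(-1, -2))))) = Mul(404, Add(16, Mul(2, Add(-4, 2)))) = Mul(404, Add(16, Mul(2, -2))) = Mul(404, Add(16, -4)) = Mul(404, 12) = 4848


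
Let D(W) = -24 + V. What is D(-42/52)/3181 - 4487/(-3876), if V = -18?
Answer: 14110355/12329556 ≈ 1.1444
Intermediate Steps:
D(W) = -42 (D(W) = -24 - 18 = -42)
D(-42/52)/3181 - 4487/(-3876) = -42/3181 - 4487/(-3876) = -42*1/3181 - 4487*(-1/3876) = -42/3181 + 4487/3876 = 14110355/12329556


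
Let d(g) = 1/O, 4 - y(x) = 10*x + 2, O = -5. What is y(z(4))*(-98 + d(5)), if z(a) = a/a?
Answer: 3928/5 ≈ 785.60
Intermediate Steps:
z(a) = 1
y(x) = 2 - 10*x (y(x) = 4 - (10*x + 2) = 4 - (2 + 10*x) = 4 + (-2 - 10*x) = 2 - 10*x)
d(g) = -1/5 (d(g) = 1/(-5) = -1/5)
y(z(4))*(-98 + d(5)) = (2 - 10*1)*(-98 - 1/5) = (2 - 10)*(-491/5) = -8*(-491/5) = 3928/5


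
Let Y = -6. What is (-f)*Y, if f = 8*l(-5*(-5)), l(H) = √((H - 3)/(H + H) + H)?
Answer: 96*√159/5 ≈ 242.10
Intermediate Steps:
l(H) = √(H + (-3 + H)/(2*H)) (l(H) = √((-3 + H)/((2*H)) + H) = √((-3 + H)*(1/(2*H)) + H) = √((-3 + H)/(2*H) + H) = √(H + (-3 + H)/(2*H)))
f = 16*√159/5 (f = 8*(√(2 - 6/((-5*(-5))) + 4*(-5*(-5)))/2) = 8*(√(2 - 6/25 + 4*25)/2) = 8*(√(2 - 6*1/25 + 100)/2) = 8*(√(2 - 6/25 + 100)/2) = 8*(√(2544/25)/2) = 8*((4*√159/5)/2) = 8*(2*√159/5) = 16*√159/5 ≈ 40.350)
(-f)*Y = -16*√159/5*(-6) = 96*√159/5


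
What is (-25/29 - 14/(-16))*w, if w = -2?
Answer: -3/116 ≈ -0.025862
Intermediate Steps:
(-25/29 - 14/(-16))*w = (-25/29 - 14/(-16))*(-2) = (-25*1/29 - 14*(-1/16))*(-2) = (-25/29 + 7/8)*(-2) = (3/232)*(-2) = -3/116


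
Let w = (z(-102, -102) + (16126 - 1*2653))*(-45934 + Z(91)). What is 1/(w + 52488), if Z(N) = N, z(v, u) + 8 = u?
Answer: -1/612547521 ≈ -1.6325e-9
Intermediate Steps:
z(v, u) = -8 + u
w = -612600009 (w = ((-8 - 102) + (16126 - 1*2653))*(-45934 + 91) = (-110 + (16126 - 2653))*(-45843) = (-110 + 13473)*(-45843) = 13363*(-45843) = -612600009)
1/(w + 52488) = 1/(-612600009 + 52488) = 1/(-612547521) = -1/612547521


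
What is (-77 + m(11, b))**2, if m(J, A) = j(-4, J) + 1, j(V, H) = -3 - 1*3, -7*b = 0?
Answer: 6724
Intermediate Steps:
b = 0 (b = -1/7*0 = 0)
j(V, H) = -6 (j(V, H) = -3 - 3 = -6)
m(J, A) = -5 (m(J, A) = -6 + 1 = -5)
(-77 + m(11, b))**2 = (-77 - 5)**2 = (-82)**2 = 6724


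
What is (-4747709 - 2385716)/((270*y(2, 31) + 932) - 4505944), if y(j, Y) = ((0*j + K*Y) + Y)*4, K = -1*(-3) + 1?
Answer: 7133425/4337612 ≈ 1.6446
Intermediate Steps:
K = 4 (K = 3 + 1 = 4)
y(j, Y) = 20*Y (y(j, Y) = ((0*j + 4*Y) + Y)*4 = ((0 + 4*Y) + Y)*4 = (4*Y + Y)*4 = (5*Y)*4 = 20*Y)
(-4747709 - 2385716)/((270*y(2, 31) + 932) - 4505944) = (-4747709 - 2385716)/((270*(20*31) + 932) - 4505944) = -7133425/((270*620 + 932) - 4505944) = -7133425/((167400 + 932) - 4505944) = -7133425/(168332 - 4505944) = -7133425/(-4337612) = -7133425*(-1/4337612) = 7133425/4337612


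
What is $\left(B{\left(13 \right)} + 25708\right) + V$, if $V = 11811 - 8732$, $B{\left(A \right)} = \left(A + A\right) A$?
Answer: $29125$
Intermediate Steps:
$B{\left(A \right)} = 2 A^{2}$ ($B{\left(A \right)} = 2 A A = 2 A^{2}$)
$V = 3079$ ($V = 11811 - 8732 = 3079$)
$\left(B{\left(13 \right)} + 25708\right) + V = \left(2 \cdot 13^{2} + 25708\right) + 3079 = \left(2 \cdot 169 + 25708\right) + 3079 = \left(338 + 25708\right) + 3079 = 26046 + 3079 = 29125$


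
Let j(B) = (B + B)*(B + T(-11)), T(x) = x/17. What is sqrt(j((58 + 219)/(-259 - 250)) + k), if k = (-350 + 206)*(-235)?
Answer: 2*sqrt(633461770326)/8653 ≈ 183.96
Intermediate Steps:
T(x) = x/17 (T(x) = x*(1/17) = x/17)
k = 33840 (k = -144*(-235) = 33840)
j(B) = 2*B*(-11/17 + B) (j(B) = (B + B)*(B + (1/17)*(-11)) = (2*B)*(B - 11/17) = (2*B)*(-11/17 + B) = 2*B*(-11/17 + B))
sqrt(j((58 + 219)/(-259 - 250)) + k) = sqrt(2*((58 + 219)/(-259 - 250))*(-11 + 17*((58 + 219)/(-259 - 250)))/17 + 33840) = sqrt(2*(277/(-509))*(-11 + 17*(277/(-509)))/17 + 33840) = sqrt(2*(277*(-1/509))*(-11 + 17*(277*(-1/509)))/17 + 33840) = sqrt((2/17)*(-277/509)*(-11 + 17*(-277/509)) + 33840) = sqrt((2/17)*(-277/509)*(-11 - 4709/509) + 33840) = sqrt((2/17)*(-277/509)*(-10308/509) + 33840) = sqrt(5710632/4404377 + 33840) = sqrt(149049828312/4404377) = 2*sqrt(633461770326)/8653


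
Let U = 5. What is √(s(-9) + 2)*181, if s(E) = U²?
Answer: 543*√3 ≈ 940.50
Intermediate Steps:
s(E) = 25 (s(E) = 5² = 25)
√(s(-9) + 2)*181 = √(25 + 2)*181 = √27*181 = (3*√3)*181 = 543*√3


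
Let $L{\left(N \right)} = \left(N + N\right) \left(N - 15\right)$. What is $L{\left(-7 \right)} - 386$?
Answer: $-78$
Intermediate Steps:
$L{\left(N \right)} = 2 N \left(-15 + N\right)$
$L{\left(-7 \right)} - 386 = 2 \left(-7\right) \left(-15 - 7\right) - 386 = 2 \left(-7\right) \left(-22\right) - 386 = 308 - 386 = -78$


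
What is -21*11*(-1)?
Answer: 231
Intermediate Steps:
-21*11*(-1) = -231*(-1) = 231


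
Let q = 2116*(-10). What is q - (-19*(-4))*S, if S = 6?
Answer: -21616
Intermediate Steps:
q = -21160
q - (-19*(-4))*S = -21160 - (-19*(-4))*6 = -21160 - 76*6 = -21160 - 1*456 = -21160 - 456 = -21616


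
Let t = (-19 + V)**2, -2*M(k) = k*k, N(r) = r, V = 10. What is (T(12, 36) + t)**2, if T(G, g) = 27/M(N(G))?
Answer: 416025/64 ≈ 6500.4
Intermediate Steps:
M(k) = -k**2/2 (M(k) = -k*k/2 = -k**2/2)
t = 81 (t = (-19 + 10)**2 = (-9)**2 = 81)
T(G, g) = -54/G**2 (T(G, g) = 27/((-G**2/2)) = 27*(-2/G**2) = -54/G**2)
(T(12, 36) + t)**2 = (-54/12**2 + 81)**2 = (-54*1/144 + 81)**2 = (-3/8 + 81)**2 = (645/8)**2 = 416025/64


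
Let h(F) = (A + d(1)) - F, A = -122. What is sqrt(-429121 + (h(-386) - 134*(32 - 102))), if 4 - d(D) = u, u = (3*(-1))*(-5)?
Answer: 4*I*sqrt(26218) ≈ 647.68*I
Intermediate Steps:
u = 15 (u = -3*(-5) = 15)
d(D) = -11 (d(D) = 4 - 1*15 = 4 - 15 = -11)
h(F) = -133 - F (h(F) = (-122 - 11) - F = -133 - F)
sqrt(-429121 + (h(-386) - 134*(32 - 102))) = sqrt(-429121 + ((-133 - 1*(-386)) - 134*(32 - 102))) = sqrt(-429121 + ((-133 + 386) - 134*(-70))) = sqrt(-429121 + (253 - 1*(-9380))) = sqrt(-429121 + (253 + 9380)) = sqrt(-429121 + 9633) = sqrt(-419488) = 4*I*sqrt(26218)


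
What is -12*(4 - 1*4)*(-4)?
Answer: 0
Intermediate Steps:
-12*(4 - 1*4)*(-4) = -12*(4 - 4)*(-4) = -12*0*(-4) = 0*(-4) = 0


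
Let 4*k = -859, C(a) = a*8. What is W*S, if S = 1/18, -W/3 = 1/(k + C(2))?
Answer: 2/2385 ≈ 0.00083857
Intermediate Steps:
C(a) = 8*a
k = -859/4 (k = (¼)*(-859) = -859/4 ≈ -214.75)
W = 4/265 (W = -3/(-859/4 + 8*2) = -3/(-859/4 + 16) = -3/(-795/4) = -3*(-4/795) = 4/265 ≈ 0.015094)
S = 1/18 ≈ 0.055556
W*S = (4/265)*(1/18) = 2/2385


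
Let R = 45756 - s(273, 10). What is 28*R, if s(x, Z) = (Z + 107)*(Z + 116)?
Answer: 868392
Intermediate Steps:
s(x, Z) = (107 + Z)*(116 + Z)
R = 31014 (R = 45756 - (12412 + 10² + 223*10) = 45756 - (12412 + 100 + 2230) = 45756 - 1*14742 = 45756 - 14742 = 31014)
28*R = 28*31014 = 868392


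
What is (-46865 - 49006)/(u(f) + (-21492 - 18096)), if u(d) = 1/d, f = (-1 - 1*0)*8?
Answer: 766968/316705 ≈ 2.4217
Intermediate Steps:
f = -8 (f = (-1 + 0)*8 = -1*8 = -8)
(-46865 - 49006)/(u(f) + (-21492 - 18096)) = (-46865 - 49006)/(1/(-8) + (-21492 - 18096)) = -95871/(-1/8 - 39588) = -95871/(-316705/8) = -95871*(-8/316705) = 766968/316705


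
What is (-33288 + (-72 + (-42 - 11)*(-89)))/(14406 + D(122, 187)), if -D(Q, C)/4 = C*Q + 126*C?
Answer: 28643/171098 ≈ 0.16741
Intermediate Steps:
D(Q, C) = -504*C - 4*C*Q (D(Q, C) = -4*(C*Q + 126*C) = -4*(126*C + C*Q) = -504*C - 4*C*Q)
(-33288 + (-72 + (-42 - 11)*(-89)))/(14406 + D(122, 187)) = (-33288 + (-72 + (-42 - 11)*(-89)))/(14406 - 4*187*(126 + 122)) = (-33288 + (-72 - 53*(-89)))/(14406 - 4*187*248) = (-33288 + (-72 + 4717))/(14406 - 185504) = (-33288 + 4645)/(-171098) = -28643*(-1/171098) = 28643/171098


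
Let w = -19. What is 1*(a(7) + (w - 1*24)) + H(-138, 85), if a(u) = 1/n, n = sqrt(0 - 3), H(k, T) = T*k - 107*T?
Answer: -20868 - I*sqrt(3)/3 ≈ -20868.0 - 0.57735*I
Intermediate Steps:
H(k, T) = -107*T + T*k
n = I*sqrt(3) (n = sqrt(-3) = I*sqrt(3) ≈ 1.732*I)
a(u) = -I*sqrt(3)/3 (a(u) = 1/(I*sqrt(3)) = -I*sqrt(3)/3)
1*(a(7) + (w - 1*24)) + H(-138, 85) = 1*(-I*sqrt(3)/3 + (-19 - 1*24)) + 85*(-107 - 138) = 1*(-I*sqrt(3)/3 + (-19 - 24)) + 85*(-245) = 1*(-I*sqrt(3)/3 - 43) - 20825 = 1*(-43 - I*sqrt(3)/3) - 20825 = (-43 - I*sqrt(3)/3) - 20825 = -20868 - I*sqrt(3)/3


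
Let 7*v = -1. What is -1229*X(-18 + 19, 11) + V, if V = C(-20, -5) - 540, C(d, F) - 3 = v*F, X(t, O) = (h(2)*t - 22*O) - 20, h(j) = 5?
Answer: 2207217/7 ≈ 3.1532e+5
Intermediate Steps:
v = -⅐ (v = (⅐)*(-1) = -⅐ ≈ -0.14286)
X(t, O) = -20 - 22*O + 5*t (X(t, O) = (5*t - 22*O) - 20 = (-22*O + 5*t) - 20 = -20 - 22*O + 5*t)
C(d, F) = 3 - F/7
V = -3754/7 (V = (3 - ⅐*(-5)) - 540 = (3 + 5/7) - 540 = 26/7 - 540 = -3754/7 ≈ -536.29)
-1229*X(-18 + 19, 11) + V = -1229*(-20 - 22*11 + 5*(-18 + 19)) - 3754/7 = -1229*(-20 - 242 + 5*1) - 3754/7 = -1229*(-20 - 242 + 5) - 3754/7 = -1229*(-257) - 3754/7 = 315853 - 3754/7 = 2207217/7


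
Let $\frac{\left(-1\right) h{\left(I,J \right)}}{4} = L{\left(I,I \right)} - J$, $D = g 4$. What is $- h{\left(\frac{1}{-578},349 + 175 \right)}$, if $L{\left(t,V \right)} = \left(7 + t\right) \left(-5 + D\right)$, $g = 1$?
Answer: $- \frac{613834}{289} \approx -2124.0$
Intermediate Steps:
$D = 4$ ($D = 1 \cdot 4 = 4$)
$L{\left(t,V \right)} = -7 - t$ ($L{\left(t,V \right)} = \left(7 + t\right) \left(-5 + 4\right) = \left(7 + t\right) \left(-1\right) = -7 - t$)
$h{\left(I,J \right)} = 28 + 4 I + 4 J$ ($h{\left(I,J \right)} = - 4 \left(\left(-7 - I\right) - J\right) = - 4 \left(-7 - I - J\right) = 28 + 4 I + 4 J$)
$- h{\left(\frac{1}{-578},349 + 175 \right)} = - (28 + \frac{4}{-578} + 4 \left(349 + 175\right)) = - (28 + 4 \left(- \frac{1}{578}\right) + 4 \cdot 524) = - (28 - \frac{2}{289} + 2096) = \left(-1\right) \frac{613834}{289} = - \frac{613834}{289}$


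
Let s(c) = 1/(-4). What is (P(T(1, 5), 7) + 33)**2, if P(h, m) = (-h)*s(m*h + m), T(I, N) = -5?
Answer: 16129/16 ≈ 1008.1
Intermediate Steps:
s(c) = -1/4
P(h, m) = h/4 (P(h, m) = -h*(-1/4) = h/4)
(P(T(1, 5), 7) + 33)**2 = ((1/4)*(-5) + 33)**2 = (-5/4 + 33)**2 = (127/4)**2 = 16129/16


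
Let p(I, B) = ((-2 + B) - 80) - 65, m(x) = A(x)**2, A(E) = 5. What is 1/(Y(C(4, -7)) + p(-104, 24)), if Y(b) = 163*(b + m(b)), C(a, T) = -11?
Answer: 1/2159 ≈ 0.00046318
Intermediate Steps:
m(x) = 25 (m(x) = 5**2 = 25)
Y(b) = 4075 + 163*b (Y(b) = 163*(b + 25) = 163*(25 + b) = 4075 + 163*b)
p(I, B) = -147 + B (p(I, B) = (-82 + B) - 65 = -147 + B)
1/(Y(C(4, -7)) + p(-104, 24)) = 1/((4075 + 163*(-11)) + (-147 + 24)) = 1/((4075 - 1793) - 123) = 1/(2282 - 123) = 1/2159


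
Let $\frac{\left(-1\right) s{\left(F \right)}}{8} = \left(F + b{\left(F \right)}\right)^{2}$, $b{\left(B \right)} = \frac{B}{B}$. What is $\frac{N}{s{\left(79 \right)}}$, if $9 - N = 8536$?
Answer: $\frac{8527}{51200} \approx 0.16654$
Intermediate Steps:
$b{\left(B \right)} = 1$
$N = -8527$ ($N = 9 - 8536 = -8527$)
$s{\left(F \right)} = - 8 \left(1 + F\right)^{2}$ ($s{\left(F \right)} = - 8 \left(F + 1\right)^{2} = - 8 \left(1 + F\right)^{2}$)
$\frac{N}{s{\left(79 \right)}} = - \frac{8527}{\left(-8\right) \left(1 + 79\right)^{2}} = - \frac{8527}{\left(-8\right) 80^{2}} = - \frac{8527}{\left(-8\right) 6400} = - \frac{8527}{-51200} = \left(-8527\right) \left(- \frac{1}{51200}\right) = \frac{8527}{51200}$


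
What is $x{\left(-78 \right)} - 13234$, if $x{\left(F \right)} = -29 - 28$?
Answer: $-13291$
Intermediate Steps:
$x{\left(F \right)} = -57$ ($x{\left(F \right)} = -29 - 28 = -57$)
$x{\left(-78 \right)} - 13234 = -57 - 13234 = -13291$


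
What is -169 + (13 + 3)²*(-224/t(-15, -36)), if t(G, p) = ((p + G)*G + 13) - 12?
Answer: -93399/383 ≈ -243.86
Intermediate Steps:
t(G, p) = 1 + G*(G + p) (t(G, p) = ((G + p)*G + 13) - 12 = (G*(G + p) + 13) - 12 = (13 + G*(G + p)) - 12 = 1 + G*(G + p))
-169 + (13 + 3)²*(-224/t(-15, -36)) = -169 + (13 + 3)²*(-224/(1 + (-15)² - 15*(-36))) = -169 + 16²*(-224/(1 + 225 + 540)) = -169 + 256*(-224/766) = -169 + 256*(-224*1/766) = -169 + 256*(-112/383) = -169 - 28672/383 = -93399/383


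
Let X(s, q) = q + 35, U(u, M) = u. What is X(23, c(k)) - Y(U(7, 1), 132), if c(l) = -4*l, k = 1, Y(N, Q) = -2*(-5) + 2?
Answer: 19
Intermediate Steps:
Y(N, Q) = 12 (Y(N, Q) = 10 + 2 = 12)
X(s, q) = 35 + q
X(23, c(k)) - Y(U(7, 1), 132) = (35 - 4*1) - 1*12 = (35 - 4) - 12 = 31 - 12 = 19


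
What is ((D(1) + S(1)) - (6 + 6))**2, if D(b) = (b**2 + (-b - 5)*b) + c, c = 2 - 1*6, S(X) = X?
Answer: 400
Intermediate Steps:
c = -4 (c = 2 - 6 = -4)
D(b) = -4 + b**2 + b*(-5 - b) (D(b) = (b**2 + (-b - 5)*b) - 4 = (b**2 + (-5 - b)*b) - 4 = (b**2 + b*(-5 - b)) - 4 = -4 + b**2 + b*(-5 - b))
((D(1) + S(1)) - (6 + 6))**2 = (((-4 - 5*1) + 1) - (6 + 6))**2 = (((-4 - 5) + 1) - 1*12)**2 = ((-9 + 1) - 12)**2 = (-8 - 12)**2 = (-20)**2 = 400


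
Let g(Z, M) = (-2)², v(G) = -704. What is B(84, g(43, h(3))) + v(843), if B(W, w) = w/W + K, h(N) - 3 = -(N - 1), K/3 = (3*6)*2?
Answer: -12515/21 ≈ -595.95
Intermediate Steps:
K = 108 (K = 3*((3*6)*2) = 3*(18*2) = 3*36 = 108)
h(N) = 4 - N (h(N) = 3 - (N - 1) = 3 - (-1 + N) = 3 + (1 - N) = 4 - N)
g(Z, M) = 4
B(W, w) = 108 + w/W (B(W, w) = w/W + 108 = 108 + w/W)
B(84, g(43, h(3))) + v(843) = (108 + 4/84) - 704 = (108 + 4*(1/84)) - 704 = (108 + 1/21) - 704 = 2269/21 - 704 = -12515/21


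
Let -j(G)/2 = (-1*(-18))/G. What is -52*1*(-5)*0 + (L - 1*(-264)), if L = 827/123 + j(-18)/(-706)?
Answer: 11754424/43419 ≈ 270.72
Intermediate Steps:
j(G) = -36/G (j(G) = -2*(-1*(-18))/G = -36/G)
L = 291808/43419 (L = 827/123 - 36/(-18)/(-706) = 827*(1/123) - 36*(-1/18)*(-1/706) = 827/123 + 2*(-1/706) = 827/123 - 1/353 = 291808/43419 ≈ 6.7207)
-52*1*(-5)*0 + (L - 1*(-264)) = -52*1*(-5)*0 + (291808/43419 - 1*(-264)) = -(-260)*0 + (291808/43419 + 264) = -52*0 + 11754424/43419 = 0 + 11754424/43419 = 11754424/43419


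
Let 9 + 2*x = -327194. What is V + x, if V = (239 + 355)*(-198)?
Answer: -562427/2 ≈ -2.8121e+5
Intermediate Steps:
x = -327203/2 (x = -9/2 + (1/2)*(-327194) = -9/2 - 163597 = -327203/2 ≈ -1.6360e+5)
V = -117612 (V = 594*(-198) = -117612)
V + x = -117612 - 327203/2 = -562427/2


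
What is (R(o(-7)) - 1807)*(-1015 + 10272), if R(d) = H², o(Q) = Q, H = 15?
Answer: -14644574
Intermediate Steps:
R(d) = 225 (R(d) = 15² = 225)
(R(o(-7)) - 1807)*(-1015 + 10272) = (225 - 1807)*(-1015 + 10272) = -1582*9257 = -14644574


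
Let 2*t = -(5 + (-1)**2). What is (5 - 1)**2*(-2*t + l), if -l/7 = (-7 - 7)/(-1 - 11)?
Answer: -104/3 ≈ -34.667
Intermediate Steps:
l = -49/6 (l = -7*(-7 - 7)/(-1 - 11) = -(-98)/(-12) = -(-98)*(-1)/12 = -7*7/6 = -49/6 ≈ -8.1667)
t = -3 (t = (-(5 + (-1)**2))/2 = (-(5 + 1))/2 = (-1*6)/2 = (1/2)*(-6) = -3)
(5 - 1)**2*(-2*t + l) = (5 - 1)**2*(-2*(-3) - 49/6) = 4**2*(6 - 49/6) = 16*(-13/6) = -104/3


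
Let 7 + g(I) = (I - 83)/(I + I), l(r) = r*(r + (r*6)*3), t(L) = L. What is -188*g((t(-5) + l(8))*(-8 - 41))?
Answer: 72504456/59339 ≈ 1221.9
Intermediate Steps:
l(r) = 19*r² (l(r) = r*(r + (6*r)*3) = r*(r + 18*r) = r*(19*r) = 19*r²)
g(I) = -7 + (-83 + I)/(2*I) (g(I) = -7 + (I - 83)/(I + I) = -7 + (-83 + I)/((2*I)) = -7 + (-83 + I)*(1/(2*I)) = -7 + (-83 + I)/(2*I))
-188*g((t(-5) + l(8))*(-8 - 41)) = -94*(-83 - 13*(-5 + 19*8²)*(-8 - 41))/((-5 + 19*8²)*(-8 - 41)) = -94*(-83 - 13*(-5 + 19*64)*(-49))/((-5 + 19*64)*(-49)) = -94*(-83 - 13*(-5 + 1216)*(-49))/((-5 + 1216)*(-49)) = -94*(-83 - 15743*(-49))/(1211*(-49)) = -94*(-83 - 13*(-59339))/(-59339) = -94*(-1)*(-83 + 771407)/59339 = -94*(-1)*771324/59339 = -188*(-385662/59339) = 72504456/59339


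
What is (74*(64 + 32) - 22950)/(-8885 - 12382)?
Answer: 38/51 ≈ 0.74510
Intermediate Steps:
(74*(64 + 32) - 22950)/(-8885 - 12382) = (74*96 - 22950)/(-21267) = (7104 - 22950)*(-1/21267) = -15846*(-1/21267) = 38/51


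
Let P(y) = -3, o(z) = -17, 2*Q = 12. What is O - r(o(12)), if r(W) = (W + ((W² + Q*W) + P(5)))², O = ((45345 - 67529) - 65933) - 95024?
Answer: -211030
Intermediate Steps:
Q = 6 (Q = (½)*12 = 6)
O = -183141 (O = (-22184 - 65933) - 95024 = -88117 - 95024 = -183141)
r(W) = (-3 + W² + 7*W)² (r(W) = (W + ((W² + 6*W) - 3))² = (W + (-3 + W² + 6*W))² = (-3 + W² + 7*W)²)
O - r(o(12)) = -183141 - (-3 + (-17)² + 7*(-17))² = -183141 - (-3 + 289 - 119)² = -183141 - 1*167² = -183141 - 1*27889 = -183141 - 27889 = -211030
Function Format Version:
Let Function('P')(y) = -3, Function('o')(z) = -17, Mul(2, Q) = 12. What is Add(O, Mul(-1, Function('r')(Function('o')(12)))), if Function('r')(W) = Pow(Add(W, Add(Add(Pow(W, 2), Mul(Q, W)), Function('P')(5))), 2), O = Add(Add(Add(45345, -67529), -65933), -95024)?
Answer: -211030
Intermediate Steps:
Q = 6 (Q = Mul(Rational(1, 2), 12) = 6)
O = -183141 (O = Add(Add(-22184, -65933), -95024) = Add(-88117, -95024) = -183141)
Function('r')(W) = Pow(Add(-3, Pow(W, 2), Mul(7, W)), 2) (Function('r')(W) = Pow(Add(W, Add(Add(Pow(W, 2), Mul(6, W)), -3)), 2) = Pow(Add(W, Add(-3, Pow(W, 2), Mul(6, W))), 2) = Pow(Add(-3, Pow(W, 2), Mul(7, W)), 2))
Add(O, Mul(-1, Function('r')(Function('o')(12)))) = Add(-183141, Mul(-1, Pow(Add(-3, Pow(-17, 2), Mul(7, -17)), 2))) = Add(-183141, Mul(-1, Pow(Add(-3, 289, -119), 2))) = Add(-183141, Mul(-1, Pow(167, 2))) = Add(-183141, Mul(-1, 27889)) = Add(-183141, -27889) = -211030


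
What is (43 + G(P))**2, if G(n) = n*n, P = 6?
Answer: 6241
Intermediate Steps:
G(n) = n**2
(43 + G(P))**2 = (43 + 6**2)**2 = (43 + 36)**2 = 79**2 = 6241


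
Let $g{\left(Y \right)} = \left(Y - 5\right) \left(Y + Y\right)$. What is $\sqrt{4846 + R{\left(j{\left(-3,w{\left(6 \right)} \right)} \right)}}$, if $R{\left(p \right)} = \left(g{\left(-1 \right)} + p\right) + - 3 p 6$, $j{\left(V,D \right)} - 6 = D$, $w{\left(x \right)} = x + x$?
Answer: $2 \sqrt{1138} \approx 67.469$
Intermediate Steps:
$g{\left(Y \right)} = 2 Y \left(-5 + Y\right)$ ($g{\left(Y \right)} = \left(-5 + Y\right) 2 Y = 2 Y \left(-5 + Y\right)$)
$w{\left(x \right)} = 2 x$
$j{\left(V,D \right)} = 6 + D$
$R{\left(p \right)} = 12 - 17 p$ ($R{\left(p \right)} = \left(2 \left(-1\right) \left(-5 - 1\right) + p\right) + - 3 p 6 = \left(2 \left(-1\right) \left(-6\right) + p\right) - 18 p = \left(12 + p\right) - 18 p = 12 - 17 p$)
$\sqrt{4846 + R{\left(j{\left(-3,w{\left(6 \right)} \right)} \right)}} = \sqrt{4846 + \left(12 - 17 \left(6 + 2 \cdot 6\right)\right)} = \sqrt{4846 + \left(12 - 17 \left(6 + 12\right)\right)} = \sqrt{4846 + \left(12 - 306\right)} = \sqrt{4846 - 294} = \sqrt{4552} = 2 \sqrt{1138}$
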